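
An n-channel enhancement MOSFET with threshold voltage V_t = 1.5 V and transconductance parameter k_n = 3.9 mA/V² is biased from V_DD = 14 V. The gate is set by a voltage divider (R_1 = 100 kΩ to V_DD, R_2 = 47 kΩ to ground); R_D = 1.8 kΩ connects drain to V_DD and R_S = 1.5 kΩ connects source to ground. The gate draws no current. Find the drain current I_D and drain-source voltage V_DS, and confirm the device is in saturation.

V_G = V_DD·R_2/(R_1+R_2) = 14×47/147 = 4.48 V.
Assume saturation: I_D = (k_n/2)(V_GS − V_t)² with V_GS = V_G − I_D·R_S = 4.48 − 1.5·I_D.
Substituting gives 4.39·I_D² − 18.4·I_D + 17.3 = 0, with roots I_D = 1.42 or 2.78 mA.
The root I_D = 2.78 mA gives V_GS = 0.306 V ≤ V_t, so take I_D = 1.42 mA.
Then V_GS = 2.35 V and V_DS = V_DD − I_D(R_D+R_S) = 14 − 1.42×3.3 = 9.33 V.
Saturation requires V_DS ≥ V_GS − V_t = 0.852 V; 9.33 ≥ 0.852 ✓.

I_D ≈ 1.4 mA, V_DS ≈ 9.3 V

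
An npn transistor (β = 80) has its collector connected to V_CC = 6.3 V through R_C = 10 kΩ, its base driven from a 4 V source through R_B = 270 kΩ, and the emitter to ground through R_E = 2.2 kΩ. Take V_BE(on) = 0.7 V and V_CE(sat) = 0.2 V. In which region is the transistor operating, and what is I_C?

saturation; I_C ≈ 0.5 mA

Assume active: I_B = (4 − 0.7)/(270 + 81×2.2) = 0.00736 mA, I_C = β·I_B = 0.589 mA.
Then V_CE = 6.3 − 0.589×10 − 0.596×2.2 = -0.902 V < 0.2 V — the active assumption fails.
Re-solve with V_CE = 0.2 V. KCL at the emitter: V_E/R_E = (V_BB−0.7−V_E)/R_B + (V_CC−0.2−V_E)/R_C, giving V_E = 1.11 V.
I_C = (V_CC − 0.2 − V_E)/R_C = (6.1 − 1.11)/10 = 0.499 mA.
Check: I_B = (3.3 − 1.11)/270 = 0.00809 mA, and β·I_B = 0.648 mA > I_C, confirming saturation.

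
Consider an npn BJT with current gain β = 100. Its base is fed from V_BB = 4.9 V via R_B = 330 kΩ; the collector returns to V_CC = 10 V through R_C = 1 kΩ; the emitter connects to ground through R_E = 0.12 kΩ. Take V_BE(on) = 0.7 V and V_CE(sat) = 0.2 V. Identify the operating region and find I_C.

Assume active. Base-emitter loop: I_B = (V_BB − V_BE)/(R_B + (β+1)R_E) = (4.9 − 0.7)/(330 + 101×0.12) = 0.0123 mA.
I_C = β·I_B = 100×0.0123 = 1.23 mA.
V_CE = V_CC − I_C·R_C − I_E·R_E = 10 − 1.23×1 − 1.24×0.12 = 8.62 V > V_CE(sat), so the active-region assumption holds.

active; I_C ≈ 1.2 mA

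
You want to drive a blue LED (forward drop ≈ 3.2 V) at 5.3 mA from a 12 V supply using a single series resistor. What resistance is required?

The resistor drops V_S − V_D = 12 − 3.2 = 8.8 V at 5.3 mA.
R = 8.8 V / 5.3 mA = 1.66 kΩ.

R ≈ 1.7 kΩ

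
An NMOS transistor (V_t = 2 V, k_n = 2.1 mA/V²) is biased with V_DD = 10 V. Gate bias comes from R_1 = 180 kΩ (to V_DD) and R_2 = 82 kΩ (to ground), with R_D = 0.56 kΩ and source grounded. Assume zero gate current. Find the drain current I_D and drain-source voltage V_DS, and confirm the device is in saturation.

V_G = V_DD·R_2/(R_1+R_2) = 10×82/262 = 3.13 V. With the source grounded, V_GS = V_G = 3.13 V.
Assume saturation: I_D = (k_n/2)(V_GS − V_t)² = (2.1/2)×(3.13 − 2)² = 1.05×1.13² = 1.34 mA.
V_DS = V_DD − I_D·R_D = 10 − 1.34×0.56 = 9.25 V.
Saturation requires V_DS ≥ V_GS − V_t = 1.13 V; 9.25 ≥ 1.13 ✓.

I_D ≈ 1.3 mA, V_DS ≈ 9.2 V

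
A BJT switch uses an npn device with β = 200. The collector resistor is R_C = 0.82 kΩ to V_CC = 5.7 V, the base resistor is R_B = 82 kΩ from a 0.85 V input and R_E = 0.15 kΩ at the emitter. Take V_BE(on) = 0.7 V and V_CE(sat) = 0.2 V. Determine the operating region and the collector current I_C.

Assume active. Base-emitter loop: I_B = (V_BB − V_BE)/(R_B + (β+1)R_E) = (0.85 − 0.7)/(82 + 201×0.15) = 0.00134 mA.
I_C = β·I_B = 200×0.00134 = 0.267 mA.
V_CE = V_CC − I_C·R_C − I_E·R_E = 5.7 − 0.267×0.82 − 0.269×0.15 = 5.44 V > V_CE(sat), so the active-region assumption holds.

active; I_C ≈ 0.27 mA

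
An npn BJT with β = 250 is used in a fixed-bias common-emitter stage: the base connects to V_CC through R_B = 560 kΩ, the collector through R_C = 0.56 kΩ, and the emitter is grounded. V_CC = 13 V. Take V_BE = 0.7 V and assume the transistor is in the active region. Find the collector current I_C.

I_C ≈ 5.5 mA

Base loop: V_CC = I_B·R_B + V_BE, so I_B = (13 − 0.7)/560 kΩ = 0.022 mA.
In the active region I_C = β·I_B = 250 × 0.022 = 5.49 mA.
Collector loop: V_CE = V_CC − I_C·R_C = 13 − 5.49×0.56 = 9.92 V.
Since V_CE = 9.92 V > V_CE(sat) ≈ 0.2 V, the transistor is in the active region as assumed.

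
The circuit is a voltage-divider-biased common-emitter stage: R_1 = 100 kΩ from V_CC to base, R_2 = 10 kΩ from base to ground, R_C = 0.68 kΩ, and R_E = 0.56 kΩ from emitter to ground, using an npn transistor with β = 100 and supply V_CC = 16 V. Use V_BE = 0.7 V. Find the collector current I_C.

I_C ≈ 1.1 mA

Thevenize the base divider: V_Th = V_CC·R_2/(R_1+R_2) = 16×10/110 = 1.45 V, R_Th = R_1‖R_2 = 9.09 kΩ.
Base-emitter loop: V_Th = I_B·R_Th + V_BE + (β+1)I_B·R_E, so I_B = (1.45 − 0.7) / (9.09 + 101×0.56) = 0.0115 mA.
I_C = β·I_B = 100×0.0115 = 1.15 mA, and I_E = (β+1)I_B = 1.16 mA.
V_CE = V_CC − I_C·R_C − I_E·R_E = 16 − 1.15×0.68 − 1.16×0.56 = 14.6 V.
V_CE = 14.6 V > 0.2 V confirms active-region operation.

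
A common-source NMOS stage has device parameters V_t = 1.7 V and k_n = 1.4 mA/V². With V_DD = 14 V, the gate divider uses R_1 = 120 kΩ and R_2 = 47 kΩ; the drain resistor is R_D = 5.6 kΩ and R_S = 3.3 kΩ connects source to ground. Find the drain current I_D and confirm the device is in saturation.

I_D ≈ 0.44 mA

V_G = V_DD·R_2/(R_1+R_2) = 14×47/167 = 3.94 V.
Assume saturation: I_D = (k_n/2)(V_GS − V_t)² with V_GS = V_G − I_D·R_S = 3.94 − 3.3·I_D.
Substituting gives 7.62·I_D² − 11.3·I_D + 3.51 = 0, with roots I_D = 0.439 or 1.05 mA.
The root I_D = 1.05 mA gives V_GS = 0.475 V ≤ V_t, so take I_D = 0.439 mA.
Then V_GS = 2.49 V and V_DS = V_DD − I_D(R_D+R_S) = 14 − 0.439×8.9 = 10.1 V.
Saturation requires V_DS ≥ V_GS − V_t = 0.792 V; 10.1 ≥ 0.792 ✓.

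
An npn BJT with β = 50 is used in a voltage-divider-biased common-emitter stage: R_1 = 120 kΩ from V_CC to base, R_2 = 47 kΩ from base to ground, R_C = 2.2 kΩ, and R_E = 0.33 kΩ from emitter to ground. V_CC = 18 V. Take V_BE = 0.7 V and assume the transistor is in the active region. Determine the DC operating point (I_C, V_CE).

Thevenize the base divider: V_Th = V_CC·R_2/(R_1+R_2) = 18×47/167 = 5.07 V, R_Th = R_1‖R_2 = 33.8 kΩ.
Base-emitter loop: V_Th = I_B·R_Th + V_BE + (β+1)I_B·R_E, so I_B = (5.07 − 0.7) / (33.8 + 51×0.33) = 0.0863 mA.
I_C = β·I_B = 50×0.0863 = 4.31 mA, and I_E = (β+1)I_B = 4.4 mA.
V_CE = V_CC − I_C·R_C − I_E·R_E = 18 − 4.31×2.2 − 4.4×0.33 = 7.06 V.
V_CE = 7.06 V > 0.2 V confirms active-region operation.

I_C ≈ 4.3 mA, V_CE ≈ 7.1 V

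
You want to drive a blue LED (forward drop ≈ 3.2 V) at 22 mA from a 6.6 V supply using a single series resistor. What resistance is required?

The resistor drops V_S − V_D = 6.6 − 3.2 = 3.4 V at 22 mA.
R = 3.4 V / 22 mA = 0.155 kΩ.

R ≈ 0.15 kΩ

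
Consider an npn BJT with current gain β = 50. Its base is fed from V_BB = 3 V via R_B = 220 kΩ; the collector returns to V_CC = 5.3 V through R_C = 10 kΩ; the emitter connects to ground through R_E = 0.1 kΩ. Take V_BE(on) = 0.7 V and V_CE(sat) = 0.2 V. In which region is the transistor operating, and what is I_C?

Assume active: I_B = (3 − 0.7)/(220 + 51×0.1) = 0.0102 mA, I_C = β·I_B = 0.511 mA.
Then V_CE = 5.3 − 0.511×10 − 0.521×0.1 = 0.139 V < 0.2 V — the active assumption fails.
Re-solve with V_CE = 0.2 V. KCL at the emitter: V_E/R_E = (V_BB−0.7−V_E)/R_B + (V_CC−0.2−V_E)/R_C, giving V_E = 0.0515 V.
I_C = (V_CC − 0.2 − V_E)/R_C = (5.1 − 0.0515)/10 = 0.505 mA.
Check: I_B = (2.3 − 0.0515)/220 = 0.0102 mA, and β·I_B = 0.511 mA > I_C, confirming saturation.

saturation; I_C ≈ 0.5 mA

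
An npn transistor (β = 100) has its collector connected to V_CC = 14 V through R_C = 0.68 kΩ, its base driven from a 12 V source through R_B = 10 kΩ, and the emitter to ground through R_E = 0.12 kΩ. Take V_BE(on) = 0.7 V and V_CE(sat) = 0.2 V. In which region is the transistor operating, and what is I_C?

Assume active: I_B = (12 − 0.7)/(10 + 101×0.12) = 0.511 mA, I_C = β·I_B = 51.1 mA.
Then V_CE = 14 − 51.1×0.68 − 51.6×0.12 = -26.9 V < 0.2 V — the active assumption fails.
Re-solve with V_CE = 0.2 V. KCL at the emitter: V_E/R_E = (V_BB−0.7−V_E)/R_B + (V_CC−0.2−V_E)/R_C, giving V_E = 2.16 V.
I_C = (V_CC − 0.2 − V_E)/R_C = (13.8 − 2.16)/0.68 = 17.1 mA.
Check: I_B = (11.3 − 2.16)/10 = 0.914 mA, and β·I_B = 91.4 mA > I_C, confirming saturation.

saturation; I_C ≈ 17 mA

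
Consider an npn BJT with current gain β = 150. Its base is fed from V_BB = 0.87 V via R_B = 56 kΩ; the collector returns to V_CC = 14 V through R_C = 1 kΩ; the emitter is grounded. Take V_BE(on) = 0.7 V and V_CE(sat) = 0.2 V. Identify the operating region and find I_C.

active; I_C ≈ 0.46 mA

Assume active. Base-emitter loop: I_B = (V_BB − V_BE)/R_B = (0.87 − 0.7)/56 = 0.00304 mA.
I_C = β·I_B = 150×0.00304 = 0.455 mA.
V_CE = V_CC − I_C·R_C = 14 − 0.455×1 = 13.5 V > V_CE(sat), so the active-region assumption holds.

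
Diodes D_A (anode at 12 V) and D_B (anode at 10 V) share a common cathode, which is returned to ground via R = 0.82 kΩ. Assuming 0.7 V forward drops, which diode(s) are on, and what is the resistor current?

Only D_A conducts; I_R ≈ 14 mA

Assume both conduct. Then node N would need to be at both 12−0.7 = 11.3 V and 10−0.7 = 9.3 V, which is impossible.
Assume only D_A conducts: V_N = 12 − 0.7 = 11.3 V, so I_R = 11.3/0.82 = 13.8 mA.
Check D_B: its anode-to-cathode voltage is 10 − 11.3 = -1.3 V < 0.7 V, so it is off. The assumption is consistent.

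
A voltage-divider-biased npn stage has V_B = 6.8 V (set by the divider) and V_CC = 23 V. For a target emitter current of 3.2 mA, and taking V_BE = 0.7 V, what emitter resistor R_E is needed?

R_E ≈ 1.9 kΩ

V_E = V_B − V_BE = 6.8 − 0.7 = 6.1 V.
R_E = V_E / I_E = 6.1 / 3.2 = 1.91 kΩ.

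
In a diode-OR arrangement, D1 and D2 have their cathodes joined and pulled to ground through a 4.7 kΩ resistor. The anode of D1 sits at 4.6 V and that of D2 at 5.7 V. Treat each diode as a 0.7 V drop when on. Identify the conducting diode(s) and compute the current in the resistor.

Assume both conduct. Then node N would need to be at both 4.6−0.7 = 3.9 V and 5.7−0.7 = 5 V, which is impossible.
Assume only D2 conducts: V_N = 5.7 − 0.7 = 5 V, so I_R = 5/4.7 = 1.06 mA.
Check D1: its anode-to-cathode voltage is 4.6 − 5 = -0.4 V < 0.7 V, so it is off. The assumption is consistent.

Only D2 conducts; I_R ≈ 1.1 mA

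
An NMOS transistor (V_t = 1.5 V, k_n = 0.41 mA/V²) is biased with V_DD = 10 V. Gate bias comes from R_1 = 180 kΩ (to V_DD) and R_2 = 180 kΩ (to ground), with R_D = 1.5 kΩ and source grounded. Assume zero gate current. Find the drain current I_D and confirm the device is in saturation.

V_G = V_DD·R_2/(R_1+R_2) = 10×180/360 = 5 V. With the source grounded, V_GS = V_G = 5 V.
Assume saturation: I_D = (k_n/2)(V_GS − V_t)² = (0.41/2)×(5 − 1.5)² = 0.205×3.5² = 2.51 mA.
V_DS = V_DD − I_D·R_D = 10 − 2.51×1.5 = 6.23 V.
Saturation requires V_DS ≥ V_GS − V_t = 3.5 V; 6.23 ≥ 3.5 ✓.

I_D ≈ 2.5 mA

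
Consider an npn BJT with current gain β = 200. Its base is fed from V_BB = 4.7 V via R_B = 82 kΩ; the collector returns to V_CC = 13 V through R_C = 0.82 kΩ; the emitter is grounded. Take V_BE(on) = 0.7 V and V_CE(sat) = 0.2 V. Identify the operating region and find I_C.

Assume active. Base-emitter loop: I_B = (V_BB − V_BE)/R_B = (4.7 − 0.7)/82 = 0.0488 mA.
I_C = β·I_B = 200×0.0488 = 9.76 mA.
V_CE = V_CC − I_C·R_C = 13 − 9.76×0.82 = 5 V > V_CE(sat), so the active-region assumption holds.

active; I_C ≈ 9.8 mA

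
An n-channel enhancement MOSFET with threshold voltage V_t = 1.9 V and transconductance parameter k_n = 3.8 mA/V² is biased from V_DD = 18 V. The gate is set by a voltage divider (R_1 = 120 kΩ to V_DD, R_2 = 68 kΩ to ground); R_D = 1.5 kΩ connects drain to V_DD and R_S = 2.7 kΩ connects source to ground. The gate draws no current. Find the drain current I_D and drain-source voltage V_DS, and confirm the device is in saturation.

I_D ≈ 1.4 mA, V_DS ≈ 12 V

V_G = V_DD·R_2/(R_1+R_2) = 18×68/188 = 6.51 V.
Assume saturation: I_D = (k_n/2)(V_GS − V_t)² with V_GS = V_G − I_D·R_S = 6.51 − 2.7·I_D.
Substituting gives 13.9·I_D² − 48.3·I_D + 40.4 = 0, with roots I_D = 1.39 or 2.1 mA.
The root I_D = 2.1 mA gives V_GS = 0.85 V ≤ V_t, so take I_D = 1.39 mA.
Then V_GS = 2.76 V and V_DS = V_DD − I_D(R_D+R_S) = 18 − 1.39×4.2 = 12.2 V.
Saturation requires V_DS ≥ V_GS − V_t = 0.856 V; 12.2 ≥ 0.856 ✓.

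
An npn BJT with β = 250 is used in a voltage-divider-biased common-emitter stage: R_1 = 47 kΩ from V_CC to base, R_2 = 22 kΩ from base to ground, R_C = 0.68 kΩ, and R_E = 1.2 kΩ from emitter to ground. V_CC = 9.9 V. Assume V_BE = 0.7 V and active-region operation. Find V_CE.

Thevenize the base divider: V_Th = V_CC·R_2/(R_1+R_2) = 9.9×22/69 = 3.16 V, R_Th = R_1‖R_2 = 15 kΩ.
Base-emitter loop: V_Th = I_B·R_Th + V_BE + (β+1)I_B·R_E, so I_B = (3.16 − 0.7) / (15 + 251×1.2) = 0.00777 mA.
I_C = β·I_B = 250×0.00777 = 1.94 mA, and I_E = (β+1)I_B = 1.95 mA.
V_CE = V_CC − I_C·R_C − I_E·R_E = 9.9 − 1.94×0.68 − 1.95×1.2 = 6.24 V.
V_CE = 6.24 V > 0.2 V confirms active-region operation.

V_CE ≈ 6.2 V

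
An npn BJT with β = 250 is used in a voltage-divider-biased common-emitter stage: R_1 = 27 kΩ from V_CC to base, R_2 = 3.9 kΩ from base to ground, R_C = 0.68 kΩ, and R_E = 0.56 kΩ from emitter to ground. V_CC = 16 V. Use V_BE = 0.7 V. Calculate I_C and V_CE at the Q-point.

Thevenize the base divider: V_Th = V_CC·R_2/(R_1+R_2) = 16×3.9/30.9 = 2.02 V, R_Th = R_1‖R_2 = 3.41 kΩ.
Base-emitter loop: V_Th = I_B·R_Th + V_BE + (β+1)I_B·R_E, so I_B = (2.02 − 0.7) / (3.41 + 251×0.56) = 0.00916 mA.
I_C = β·I_B = 250×0.00916 = 2.29 mA, and I_E = (β+1)I_B = 2.3 mA.
V_CE = V_CC − I_C·R_C − I_E·R_E = 16 − 2.29×0.68 − 2.3×0.56 = 13.2 V.
V_CE = 13.2 V > 0.2 V confirms active-region operation.

I_C ≈ 2.3 mA, V_CE ≈ 13 V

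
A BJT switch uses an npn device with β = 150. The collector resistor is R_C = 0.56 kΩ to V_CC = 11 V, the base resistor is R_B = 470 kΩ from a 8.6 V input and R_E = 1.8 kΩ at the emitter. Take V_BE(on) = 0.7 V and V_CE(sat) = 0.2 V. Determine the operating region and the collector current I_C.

Assume active. Base-emitter loop: I_B = (V_BB − V_BE)/(R_B + (β+1)R_E) = (8.6 − 0.7)/(470 + 151×1.8) = 0.0106 mA.
I_C = β·I_B = 150×0.0106 = 1.6 mA.
V_CE = V_CC − I_C·R_C − I_E·R_E = 11 − 1.6×0.56 − 1.61×1.8 = 7.21 V > V_CE(sat), so the active-region assumption holds.

active; I_C ≈ 1.6 mA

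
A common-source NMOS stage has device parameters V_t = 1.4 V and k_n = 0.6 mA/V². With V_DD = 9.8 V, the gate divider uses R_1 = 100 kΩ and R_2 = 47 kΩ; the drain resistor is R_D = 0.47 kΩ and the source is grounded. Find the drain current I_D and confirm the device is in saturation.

V_G = V_DD·R_2/(R_1+R_2) = 9.8×47/147 = 3.13 V. With the source grounded, V_GS = V_G = 3.13 V.
Assume saturation: I_D = (k_n/2)(V_GS − V_t)² = (0.6/2)×(3.13 − 1.4)² = 0.3×1.73² = 0.901 mA.
V_DS = V_DD − I_D·R_D = 9.8 − 0.901×0.47 = 9.38 V.
Saturation requires V_DS ≥ V_GS − V_t = 1.73 V; 9.38 ≥ 1.73 ✓.

I_D ≈ 0.9 mA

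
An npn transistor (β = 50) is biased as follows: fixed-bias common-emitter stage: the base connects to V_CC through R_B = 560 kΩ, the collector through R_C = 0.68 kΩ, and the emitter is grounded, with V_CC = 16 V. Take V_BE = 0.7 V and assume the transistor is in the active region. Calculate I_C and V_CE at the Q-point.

Base loop: V_CC = I_B·R_B + V_BE, so I_B = (16 − 0.7)/560 kΩ = 0.0273 mA.
In the active region I_C = β·I_B = 50 × 0.0273 = 1.37 mA.
Collector loop: V_CE = V_CC − I_C·R_C = 16 − 1.37×0.68 = 15.1 V.
Since V_CE = 15.1 V > V_CE(sat) ≈ 0.2 V, the transistor is in the active region as assumed.

I_C ≈ 1.4 mA, V_CE ≈ 15 V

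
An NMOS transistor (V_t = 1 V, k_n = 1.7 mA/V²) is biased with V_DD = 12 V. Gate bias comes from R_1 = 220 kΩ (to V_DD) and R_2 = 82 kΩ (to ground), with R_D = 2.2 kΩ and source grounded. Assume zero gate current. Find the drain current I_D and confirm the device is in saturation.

V_G = V_DD·R_2/(R_1+R_2) = 12×82/302 = 3.26 V. With the source grounded, V_GS = V_G = 3.26 V.
Assume saturation: I_D = (k_n/2)(V_GS − V_t)² = (1.7/2)×(3.26 − 1)² = 0.85×2.26² = 4.33 mA.
V_DS = V_DD − I_D·R_D = 12 − 4.33×2.2 = 2.46 V.
Saturation requires V_DS ≥ V_GS − V_t = 2.26 V; 2.46 ≥ 2.26 ✓.

I_D ≈ 4.3 mA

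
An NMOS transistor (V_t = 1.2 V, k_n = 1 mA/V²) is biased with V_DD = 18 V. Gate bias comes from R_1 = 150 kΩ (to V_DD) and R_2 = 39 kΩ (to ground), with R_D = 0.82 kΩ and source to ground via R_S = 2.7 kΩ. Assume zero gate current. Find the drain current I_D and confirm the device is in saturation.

V_G = V_DD·R_2/(R_1+R_2) = 18×39/189 = 3.71 V.
Assume saturation: I_D = (k_n/2)(V_GS − V_t)² with V_GS = V_G − I_D·R_S = 3.71 − 2.7·I_D.
Substituting gives 3.65·I_D² − 7.79·I_D + 3.16 = 0, with roots I_D = 0.545 or 1.59 mA.
The root I_D = 1.59 mA gives V_GS = -0.584 V ≤ V_t, so take I_D = 0.545 mA.
Then V_GS = 2.24 V and V_DS = V_DD − I_D(R_D+R_S) = 18 − 0.545×3.52 = 16.1 V.
Saturation requires V_DS ≥ V_GS − V_t = 1.04 V; 16.1 ≥ 1.04 ✓.

I_D ≈ 0.54 mA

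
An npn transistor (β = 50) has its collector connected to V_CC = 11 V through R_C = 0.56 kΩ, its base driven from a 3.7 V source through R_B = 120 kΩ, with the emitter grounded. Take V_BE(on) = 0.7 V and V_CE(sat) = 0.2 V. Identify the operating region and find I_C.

Assume active. Base-emitter loop: I_B = (V_BB − V_BE)/R_B = (3.7 − 0.7)/120 = 0.025 mA.
I_C = β·I_B = 50×0.025 = 1.25 mA.
V_CE = V_CC − I_C·R_C = 11 − 1.25×0.56 = 10.3 V > V_CE(sat), so the active-region assumption holds.

active; I_C ≈ 1.2 mA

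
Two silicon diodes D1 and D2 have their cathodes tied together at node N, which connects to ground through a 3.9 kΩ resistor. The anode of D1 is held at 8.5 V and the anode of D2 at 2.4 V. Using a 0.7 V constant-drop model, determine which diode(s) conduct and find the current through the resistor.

Assume both conduct. Then node N would need to be at both 8.5−0.7 = 7.8 V and 2.4−0.7 = 1.7 V, which is impossible.
Assume only D1 conducts: V_N = 8.5 − 0.7 = 7.8 V, so I_R = 7.8/3.9 = 2 mA.
Check D2: its anode-to-cathode voltage is 2.4 − 7.8 = -5.4 V < 0.7 V, so it is off. The assumption is consistent.

Only D1 conducts; I_R ≈ 2 mA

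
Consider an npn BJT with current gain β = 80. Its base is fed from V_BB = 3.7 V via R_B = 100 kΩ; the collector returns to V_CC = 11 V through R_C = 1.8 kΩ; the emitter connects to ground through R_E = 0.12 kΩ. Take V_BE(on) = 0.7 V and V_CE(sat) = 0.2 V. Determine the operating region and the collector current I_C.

active; I_C ≈ 2.2 mA

Assume active. Base-emitter loop: I_B = (V_BB − V_BE)/(R_B + (β+1)R_E) = (3.7 − 0.7)/(100 + 81×0.12) = 0.0273 mA.
I_C = β·I_B = 80×0.0273 = 2.19 mA.
V_CE = V_CC − I_C·R_C − I_E·R_E = 11 − 2.19×1.8 − 2.21×0.12 = 6.8 V > V_CE(sat), so the active-region assumption holds.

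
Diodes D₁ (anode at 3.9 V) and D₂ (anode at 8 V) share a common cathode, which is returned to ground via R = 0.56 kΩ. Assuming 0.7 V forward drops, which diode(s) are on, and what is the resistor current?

Assume both conduct. Then node N would need to be at both 3.9−0.7 = 3.2 V and 8−0.7 = 7.3 V, which is impossible.
Assume only D₂ conducts: V_N = 8 − 0.7 = 7.3 V, so I_R = 7.3/0.56 = 13 mA.
Check D₁: its anode-to-cathode voltage is 3.9 − 7.3 = -3.4 V < 0.7 V, so it is off. The assumption is consistent.

Only D₂ conducts; I_R ≈ 13 mA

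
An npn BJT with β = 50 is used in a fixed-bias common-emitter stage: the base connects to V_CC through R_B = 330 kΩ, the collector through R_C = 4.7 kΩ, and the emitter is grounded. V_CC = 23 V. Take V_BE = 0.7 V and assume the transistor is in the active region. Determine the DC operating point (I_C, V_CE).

I_C ≈ 3.4 mA, V_CE ≈ 7.1 V

Base loop: V_CC = I_B·R_B + V_BE, so I_B = (23 − 0.7)/330 kΩ = 0.0676 mA.
In the active region I_C = β·I_B = 50 × 0.0676 = 3.38 mA.
Collector loop: V_CE = V_CC − I_C·R_C = 23 − 3.38×4.7 = 7.12 V.
Since V_CE = 7.12 V > V_CE(sat) ≈ 0.2 V, the transistor is in the active region as assumed.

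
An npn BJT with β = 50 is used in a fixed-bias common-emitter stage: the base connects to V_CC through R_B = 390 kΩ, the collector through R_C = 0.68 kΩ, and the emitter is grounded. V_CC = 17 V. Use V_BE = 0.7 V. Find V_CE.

V_CE ≈ 16 V

Base loop: V_CC = I_B·R_B + V_BE, so I_B = (17 − 0.7)/390 kΩ = 0.0418 mA.
In the active region I_C = β·I_B = 50 × 0.0418 = 2.09 mA.
Collector loop: V_CE = V_CC − I_C·R_C = 17 − 2.09×0.68 = 15.6 V.
Since V_CE = 15.6 V > V_CE(sat) ≈ 0.2 V, the transistor is in the active region as assumed.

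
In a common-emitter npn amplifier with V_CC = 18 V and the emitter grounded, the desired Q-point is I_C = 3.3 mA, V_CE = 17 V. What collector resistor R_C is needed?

R_C ≈ 0.3 kΩ

Collector loop: V_CC = I_C·R_C + V_CE.
R_C = (V_CC − V_CE)/I_C = (18 − 17)/3.3 = 0.303 kΩ.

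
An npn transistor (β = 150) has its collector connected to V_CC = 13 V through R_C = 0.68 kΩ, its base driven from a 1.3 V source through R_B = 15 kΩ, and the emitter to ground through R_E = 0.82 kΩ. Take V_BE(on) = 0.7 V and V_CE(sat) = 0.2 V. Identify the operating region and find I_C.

Assume active. Base-emitter loop: I_B = (V_BB − V_BE)/(R_B + (β+1)R_E) = (1.3 − 0.7)/(15 + 151×0.82) = 0.00432 mA.
I_C = β·I_B = 150×0.00432 = 0.648 mA.
V_CE = V_CC − I_C·R_C − I_E·R_E = 13 − 0.648×0.68 − 0.653×0.82 = 12 V > V_CE(sat), so the active-region assumption holds.

active; I_C ≈ 0.65 mA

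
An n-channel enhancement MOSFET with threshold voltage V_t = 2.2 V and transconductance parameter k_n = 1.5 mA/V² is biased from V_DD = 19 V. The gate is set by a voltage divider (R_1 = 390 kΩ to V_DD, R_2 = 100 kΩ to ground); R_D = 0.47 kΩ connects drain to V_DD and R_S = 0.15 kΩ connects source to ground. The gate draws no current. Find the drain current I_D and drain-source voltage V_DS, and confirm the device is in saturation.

V_G = V_DD·R_2/(R_1+R_2) = 19×100/490 = 3.88 V.
Assume saturation: I_D = (k_n/2)(V_GS − V_t)² with V_GS = V_G − I_D·R_S = 3.88 − 0.15·I_D.
Substituting gives 0.0169·I_D² − 1.38·I_D + 2.11 = 0, with roots I_D = 1.56 or 80.1 mA.
The root I_D = 80.1 mA gives V_GS = -8.13 V ≤ V_t, so take I_D = 1.56 mA.
Then V_GS = 3.64 V and V_DS = V_DD − I_D(R_D+R_S) = 19 − 1.56×0.62 = 18 V.
Saturation requires V_DS ≥ V_GS − V_t = 1.44 V; 18 ≥ 1.44 ✓.

I_D ≈ 1.6 mA, V_DS ≈ 18 V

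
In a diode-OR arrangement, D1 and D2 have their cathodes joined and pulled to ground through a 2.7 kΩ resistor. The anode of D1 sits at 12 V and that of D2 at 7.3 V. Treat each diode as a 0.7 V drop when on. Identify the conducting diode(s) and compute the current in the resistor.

Only D1 conducts; I_R ≈ 4.2 mA

Assume both conduct. Then node N would need to be at both 12−0.7 = 11.3 V and 7.3−0.7 = 6.6 V, which is impossible.
Assume only D1 conducts: V_N = 12 − 0.7 = 11.3 V, so I_R = 11.3/2.7 = 4.19 mA.
Check D2: its anode-to-cathode voltage is 7.3 − 11.3 = -4 V < 0.7 V, so it is off. The assumption is consistent.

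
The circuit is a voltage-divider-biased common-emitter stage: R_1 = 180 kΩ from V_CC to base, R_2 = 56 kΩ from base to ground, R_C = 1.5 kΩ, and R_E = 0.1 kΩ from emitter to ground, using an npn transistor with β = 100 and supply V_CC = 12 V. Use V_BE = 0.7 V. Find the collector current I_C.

Thevenize the base divider: V_Th = V_CC·R_2/(R_1+R_2) = 12×56/236 = 2.85 V, R_Th = R_1‖R_2 = 42.7 kΩ.
Base-emitter loop: V_Th = I_B·R_Th + V_BE + (β+1)I_B·R_E, so I_B = (2.85 − 0.7) / (42.7 + 101×0.1) = 0.0407 mA.
I_C = β·I_B = 100×0.0407 = 4.07 mA, and I_E = (β+1)I_B = 4.11 mA.
V_CE = V_CC − I_C·R_C − I_E·R_E = 12 − 4.07×1.5 − 4.11×0.1 = 5.49 V.
V_CE = 5.49 V > 0.2 V confirms active-region operation.

I_C ≈ 4.1 mA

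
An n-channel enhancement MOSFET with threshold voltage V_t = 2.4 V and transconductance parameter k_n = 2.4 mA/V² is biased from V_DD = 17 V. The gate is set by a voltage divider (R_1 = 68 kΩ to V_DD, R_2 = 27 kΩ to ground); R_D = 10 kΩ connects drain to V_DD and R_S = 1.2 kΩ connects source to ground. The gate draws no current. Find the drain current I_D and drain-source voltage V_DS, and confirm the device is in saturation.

I_D ≈ 1.2 mA, V_DS ≈ 3.6 V

V_G = V_DD·R_2/(R_1+R_2) = 17×27/95 = 4.83 V.
Assume saturation: I_D = (k_n/2)(V_GS − V_t)² with V_GS = V_G − I_D·R_S = 4.83 − 1.2·I_D.
Substituting gives 1.73·I_D² − 8·I_D + 7.1 = 0, with roots I_D = 1.19 or 3.44 mA.
The root I_D = 3.44 mA gives V_GS = 0.708 V ≤ V_t, so take I_D = 1.19 mA.
Then V_GS = 3.4 V and V_DS = V_DD − I_D(R_D+R_S) = 17 − 1.19×11.2 = 3.62 V.
Saturation requires V_DS ≥ V_GS − V_t = 0.998 V; 3.62 ≥ 0.998 ✓.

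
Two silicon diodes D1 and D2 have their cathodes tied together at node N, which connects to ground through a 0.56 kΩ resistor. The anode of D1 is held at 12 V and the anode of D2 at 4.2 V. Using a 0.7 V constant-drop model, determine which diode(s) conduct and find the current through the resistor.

Only D1 conducts; I_R ≈ 20 mA

Assume both conduct. Then node N would need to be at both 12−0.7 = 11.3 V and 4.2−0.7 = 3.5 V, which is impossible.
Assume only D1 conducts: V_N = 12 − 0.7 = 11.3 V, so I_R = 11.3/0.56 = 20.2 mA.
Check D2: its anode-to-cathode voltage is 4.2 − 11.3 = -7.1 V < 0.7 V, so it is off. The assumption is consistent.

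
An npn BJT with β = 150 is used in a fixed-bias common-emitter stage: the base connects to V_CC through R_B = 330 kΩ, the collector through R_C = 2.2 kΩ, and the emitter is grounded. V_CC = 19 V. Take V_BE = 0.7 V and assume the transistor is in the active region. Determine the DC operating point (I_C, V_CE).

Base loop: V_CC = I_B·R_B + V_BE, so I_B = (19 − 0.7)/330 kΩ = 0.0555 mA.
In the active region I_C = β·I_B = 150 × 0.0555 = 8.32 mA.
Collector loop: V_CE = V_CC − I_C·R_C = 19 − 8.32×2.2 = 0.7 V.
Since V_CE = 0.7 V > V_CE(sat) ≈ 0.2 V, the transistor is in the active region as assumed.

I_C ≈ 8.3 mA, V_CE ≈ 0.7 V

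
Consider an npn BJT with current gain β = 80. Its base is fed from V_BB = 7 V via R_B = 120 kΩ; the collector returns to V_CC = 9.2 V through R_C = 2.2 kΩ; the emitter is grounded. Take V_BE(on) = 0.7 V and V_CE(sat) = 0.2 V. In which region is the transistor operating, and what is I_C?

Assume active: I_B = (7 − 0.7)/120 = 0.0525 mA, giving I_C = β·I_B = 4.2 mA.
But then V_CE = 9.2 − 4.2×2.2 = -0.04 V < V_CE(sat) = 0.2 V — impossible in the active region.
So the transistor is saturated. With V_CE = 0.2 V, I_C = (V_CC − 0.2)/R_C = 9/2.2 = 4.09 mA.
Check: β·I_B = 4.2 mA > I_C = 4.09 mA, confirming saturation.

saturation; I_C ≈ 4.1 mA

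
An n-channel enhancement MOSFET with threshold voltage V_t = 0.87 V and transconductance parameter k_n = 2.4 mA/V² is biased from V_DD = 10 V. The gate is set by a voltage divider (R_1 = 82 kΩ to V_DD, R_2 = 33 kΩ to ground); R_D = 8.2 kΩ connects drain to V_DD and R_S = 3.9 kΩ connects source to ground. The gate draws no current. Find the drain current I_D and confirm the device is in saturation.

I_D ≈ 0.37 mA

V_G = V_DD·R_2/(R_1+R_2) = 10×33/115 = 2.87 V.
Assume saturation: I_D = (k_n/2)(V_GS − V_t)² with V_GS = V_G − I_D·R_S = 2.87 − 3.9·I_D.
Substituting gives 18.3·I_D² − 19.7·I_D + 4.8 = 0, with roots I_D = 0.37 or 0.71 mA.
The root I_D = 0.71 mA gives V_GS = 0.101 V ≤ V_t, so take I_D = 0.37 mA.
Then V_GS = 1.43 V and V_DS = V_DD − I_D(R_D+R_S) = 10 − 0.37×12.1 = 5.52 V.
Saturation requires V_DS ≥ V_GS − V_t = 0.555 V; 5.52 ≥ 0.555 ✓.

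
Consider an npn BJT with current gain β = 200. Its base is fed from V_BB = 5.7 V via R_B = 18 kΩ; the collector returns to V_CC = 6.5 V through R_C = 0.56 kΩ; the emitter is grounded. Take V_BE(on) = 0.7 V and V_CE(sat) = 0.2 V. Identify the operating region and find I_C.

Assume active: I_B = (5.7 − 0.7)/18 = 0.278 mA, giving I_C = β·I_B = 55.6 mA.
But then V_CE = 6.5 − 55.6×0.56 = -24.6 V < V_CE(sat) = 0.2 V — impossible in the active region.
So the transistor is saturated. With V_CE = 0.2 V, I_C = (V_CC − 0.2)/R_C = 6.3/0.56 = 11.2 mA.
Check: β·I_B = 55.6 mA > I_C = 11.2 mA, confirming saturation.

saturation; I_C ≈ 11 mA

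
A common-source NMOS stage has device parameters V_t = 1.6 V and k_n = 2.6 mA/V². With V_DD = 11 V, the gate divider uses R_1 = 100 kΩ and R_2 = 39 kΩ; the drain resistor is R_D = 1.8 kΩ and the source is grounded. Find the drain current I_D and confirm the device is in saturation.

V_G = V_DD·R_2/(R_1+R_2) = 11×39/139 = 3.09 V. With the source grounded, V_GS = V_G = 3.09 V.
Assume saturation: I_D = (k_n/2)(V_GS − V_t)² = (2.6/2)×(3.09 − 1.6)² = 1.3×1.49² = 2.87 mA.
V_DS = V_DD − I_D·R_D = 11 − 2.87×1.8 = 5.83 V.
Saturation requires V_DS ≥ V_GS − V_t = 1.49 V; 5.83 ≥ 1.49 ✓.

I_D ≈ 2.9 mA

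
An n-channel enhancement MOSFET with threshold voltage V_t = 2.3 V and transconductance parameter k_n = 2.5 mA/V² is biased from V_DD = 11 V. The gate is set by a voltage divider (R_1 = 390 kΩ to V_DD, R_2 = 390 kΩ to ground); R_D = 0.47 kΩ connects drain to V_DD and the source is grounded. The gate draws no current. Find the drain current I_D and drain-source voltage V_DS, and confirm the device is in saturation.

V_G = V_DD·R_2/(R_1+R_2) = 11×390/780 = 5.5 V. With the source grounded, V_GS = V_G = 5.5 V.
Assume saturation: I_D = (k_n/2)(V_GS − V_t)² = (2.5/2)×(5.5 − 2.3)² = 1.25×3.2² = 12.8 mA.
V_DS = V_DD − I_D·R_D = 11 − 12.8×0.47 = 4.98 V.
Saturation requires V_DS ≥ V_GS − V_t = 3.2 V; 4.98 ≥ 3.2 ✓.

I_D ≈ 13 mA, V_DS ≈ 5 V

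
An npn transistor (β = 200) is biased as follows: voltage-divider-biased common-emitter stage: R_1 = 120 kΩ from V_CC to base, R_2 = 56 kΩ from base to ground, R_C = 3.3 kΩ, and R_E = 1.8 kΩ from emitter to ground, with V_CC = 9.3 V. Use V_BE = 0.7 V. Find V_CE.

V_CE ≈ 3.5 V

Thevenize the base divider: V_Th = V_CC·R_2/(R_1+R_2) = 9.3×56/176 = 2.96 V, R_Th = R_1‖R_2 = 38.2 kΩ.
Base-emitter loop: V_Th = I_B·R_Th + V_BE + (β+1)I_B·R_E, so I_B = (2.96 − 0.7) / (38.2 + 201×1.8) = 0.00565 mA.
I_C = β·I_B = 200×0.00565 = 1.13 mA, and I_E = (β+1)I_B = 1.14 mA.
V_CE = V_CC − I_C·R_C − I_E·R_E = 9.3 − 1.13×3.3 − 1.14×1.8 = 3.53 V.
V_CE = 3.53 V > 0.2 V confirms active-region operation.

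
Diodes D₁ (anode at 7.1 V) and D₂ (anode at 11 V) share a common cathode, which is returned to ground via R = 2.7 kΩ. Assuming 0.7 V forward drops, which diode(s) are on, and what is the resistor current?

Assume both conduct. Then node N would need to be at both 7.1−0.7 = 6.4 V and 11−0.7 = 10.3 V, which is impossible.
Assume only D₂ conducts: V_N = 11 − 0.7 = 10.3 V, so I_R = 10.3/2.7 = 3.81 mA.
Check D₁: its anode-to-cathode voltage is 7.1 − 10.3 = -3.2 V < 0.7 V, so it is off. The assumption is consistent.

Only D₂ conducts; I_R ≈ 3.8 mA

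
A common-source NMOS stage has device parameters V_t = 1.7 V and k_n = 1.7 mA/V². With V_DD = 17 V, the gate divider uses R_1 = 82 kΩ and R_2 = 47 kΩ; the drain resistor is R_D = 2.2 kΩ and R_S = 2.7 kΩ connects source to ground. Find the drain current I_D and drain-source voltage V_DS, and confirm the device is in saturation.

I_D ≈ 1.2 mA, V_DS ≈ 11 V

V_G = V_DD·R_2/(R_1+R_2) = 17×47/129 = 6.19 V.
Assume saturation: I_D = (k_n/2)(V_GS − V_t)² with V_GS = V_G − I_D·R_S = 6.19 − 2.7·I_D.
Substituting gives 6.2·I_D² − 21.6·I_D + 17.2 = 0, with roots I_D = 1.22 or 2.27 mA.
The root I_D = 2.27 mA gives V_GS = 0.066 V ≤ V_t, so take I_D = 1.22 mA.
Then V_GS = 2.9 V and V_DS = V_DD − I_D(R_D+R_S) = 17 − 1.22×4.9 = 11 V.
Saturation requires V_DS ≥ V_GS − V_t = 1.2 V; 11 ≥ 1.2 ✓.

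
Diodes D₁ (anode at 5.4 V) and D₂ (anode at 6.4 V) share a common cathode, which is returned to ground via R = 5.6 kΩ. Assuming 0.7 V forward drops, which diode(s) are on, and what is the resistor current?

Assume both conduct. Then node N would need to be at both 5.4−0.7 = 4.7 V and 6.4−0.7 = 5.7 V, which is impossible.
Assume only D₂ conducts: V_N = 6.4 − 0.7 = 5.7 V, so I_R = 5.7/5.6 = 1.02 mA.
Check D₁: its anode-to-cathode voltage is 5.4 − 5.7 = -0.3 V < 0.7 V, so it is off. The assumption is consistent.

Only D₂ conducts; I_R ≈ 1 mA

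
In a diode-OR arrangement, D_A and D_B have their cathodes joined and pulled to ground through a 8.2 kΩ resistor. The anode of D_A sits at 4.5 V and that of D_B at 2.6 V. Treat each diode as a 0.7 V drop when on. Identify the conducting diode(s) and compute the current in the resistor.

Only D_A conducts; I_R ≈ 0.46 mA

Assume both conduct. Then node N would need to be at both 4.5−0.7 = 3.8 V and 2.6−0.7 = 1.9 V, which is impossible.
Assume only D_A conducts: V_N = 4.5 − 0.7 = 3.8 V, so I_R = 3.8/8.2 = 0.463 mA.
Check D_B: its anode-to-cathode voltage is 2.6 − 3.8 = -1.2 V < 0.7 V, so it is off. The assumption is consistent.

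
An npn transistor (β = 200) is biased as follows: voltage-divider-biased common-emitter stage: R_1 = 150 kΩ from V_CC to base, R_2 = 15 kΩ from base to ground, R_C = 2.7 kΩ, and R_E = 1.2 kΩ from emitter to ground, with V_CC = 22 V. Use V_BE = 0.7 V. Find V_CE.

V_CE ≈ 18 V

Thevenize the base divider: V_Th = V_CC·R_2/(R_1+R_2) = 22×15/165 = 2 V, R_Th = R_1‖R_2 = 13.6 kΩ.
Base-emitter loop: V_Th = I_B·R_Th + V_BE + (β+1)I_B·R_E, so I_B = (2 − 0.7) / (13.6 + 201×1.2) = 0.0051 mA.
I_C = β·I_B = 200×0.0051 = 1.02 mA, and I_E = (β+1)I_B = 1.03 mA.
V_CE = V_CC − I_C·R_C − I_E·R_E = 22 − 1.02×2.7 − 1.03×1.2 = 18 V.
V_CE = 18 V > 0.2 V confirms active-region operation.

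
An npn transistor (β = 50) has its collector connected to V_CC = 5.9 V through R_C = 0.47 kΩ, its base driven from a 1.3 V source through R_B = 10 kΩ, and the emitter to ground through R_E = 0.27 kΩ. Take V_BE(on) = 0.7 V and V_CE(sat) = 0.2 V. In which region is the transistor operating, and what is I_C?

active; I_C ≈ 1.3 mA

Assume active. Base-emitter loop: I_B = (V_BB − V_BE)/(R_B + (β+1)R_E) = (1.3 − 0.7)/(10 + 51×0.27) = 0.0252 mA.
I_C = β·I_B = 50×0.0252 = 1.26 mA.
V_CE = V_CC − I_C·R_C − I_E·R_E = 5.9 − 1.26×0.47 − 1.29×0.27 = 4.96 V > V_CE(sat), so the active-region assumption holds.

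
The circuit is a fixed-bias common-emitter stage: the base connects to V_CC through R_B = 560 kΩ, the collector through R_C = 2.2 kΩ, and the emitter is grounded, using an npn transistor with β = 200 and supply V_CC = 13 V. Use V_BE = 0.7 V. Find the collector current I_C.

I_C ≈ 4.4 mA

Base loop: V_CC = I_B·R_B + V_BE, so I_B = (13 − 0.7)/560 kΩ = 0.022 mA.
In the active region I_C = β·I_B = 200 × 0.022 = 4.39 mA.
Collector loop: V_CE = V_CC − I_C·R_C = 13 − 4.39×2.2 = 3.34 V.
Since V_CE = 3.34 V > V_CE(sat) ≈ 0.2 V, the transistor is in the active region as assumed.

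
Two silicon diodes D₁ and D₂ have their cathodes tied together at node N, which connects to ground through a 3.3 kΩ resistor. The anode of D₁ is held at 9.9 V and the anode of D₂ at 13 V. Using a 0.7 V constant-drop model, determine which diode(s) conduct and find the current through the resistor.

Assume both conduct. Then node N would need to be at both 9.9−0.7 = 9.2 V and 13−0.7 = 12.3 V, which is impossible.
Assume only D₂ conducts: V_N = 13 − 0.7 = 12.3 V, so I_R = 12.3/3.3 = 3.73 mA.
Check D₁: its anode-to-cathode voltage is 9.9 − 12.3 = -2.4 V < 0.7 V, so it is off. The assumption is consistent.

Only D₂ conducts; I_R ≈ 3.7 mA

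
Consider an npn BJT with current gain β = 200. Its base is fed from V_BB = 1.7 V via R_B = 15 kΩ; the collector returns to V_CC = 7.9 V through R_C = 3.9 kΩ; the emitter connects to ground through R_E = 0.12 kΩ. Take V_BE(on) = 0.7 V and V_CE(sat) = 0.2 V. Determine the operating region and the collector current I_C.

saturation; I_C ≈ 1.9 mA

Assume active: I_B = (1.7 − 0.7)/(15 + 201×0.12) = 0.0256 mA, I_C = β·I_B = 5.11 mA.
Then V_CE = 7.9 − 5.11×3.9 − 5.14×0.12 = -12.7 V < 0.2 V — the active assumption fails.
Re-solve with V_CE = 0.2 V. KCL at the emitter: V_E/R_E = (V_BB−0.7−V_E)/R_B + (V_CC−0.2−V_E)/R_C, giving V_E = 0.236 V.
I_C = (V_CC − 0.2 − V_E)/R_C = (7.7 − 0.236)/3.9 = 1.91 mA.
Check: I_B = (1 − 0.236)/15 = 0.0509 mA, and β·I_B = 10.2 mA > I_C, confirming saturation.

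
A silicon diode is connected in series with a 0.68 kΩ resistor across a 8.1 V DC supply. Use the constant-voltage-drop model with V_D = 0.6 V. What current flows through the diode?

KVL around the loop: 8.1 = V_D + I·R = 0.6 + I × 0.68 kΩ.
So I = (8.1 − 0.6) / 0.68 kΩ = 7.5 / 0.68 = 11 mA.

I ≈ 11 mA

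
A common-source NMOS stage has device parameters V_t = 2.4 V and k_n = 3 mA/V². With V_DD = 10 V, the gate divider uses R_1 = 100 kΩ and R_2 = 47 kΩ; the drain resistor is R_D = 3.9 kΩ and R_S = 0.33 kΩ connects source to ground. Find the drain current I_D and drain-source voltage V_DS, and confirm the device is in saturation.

I_D ≈ 0.56 mA, V_DS ≈ 7.6 V

V_G = V_DD·R_2/(R_1+R_2) = 10×47/147 = 3.2 V.
Assume saturation: I_D = (k_n/2)(V_GS − V_t)² with V_GS = V_G − I_D·R_S = 3.2 − 0.33·I_D.
Substituting gives 0.163·I_D² − 1.79·I_D + 0.953 = 0, with roots I_D = 0.562 or 10.4 mA.
The root I_D = 10.4 mA gives V_GS = -0.232 V ≤ V_t, so take I_D = 0.562 mA.
Then V_GS = 3.01 V and V_DS = V_DD − I_D(R_D+R_S) = 10 − 0.562×4.23 = 7.62 V.
Saturation requires V_DS ≥ V_GS − V_t = 0.612 V; 7.62 ≥ 0.612 ✓.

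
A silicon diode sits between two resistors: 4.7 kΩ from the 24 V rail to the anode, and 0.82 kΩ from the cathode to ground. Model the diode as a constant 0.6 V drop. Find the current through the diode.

I ≈ 4.2 mA

The two resistors are in series with the diode, so KVL gives 24 = I·4.7 + 0.6 + I·0.82.
I = (24 − 0.6) / (4.7 + 0.82) kΩ = 23.4 / 5.52 = 4.24 mA.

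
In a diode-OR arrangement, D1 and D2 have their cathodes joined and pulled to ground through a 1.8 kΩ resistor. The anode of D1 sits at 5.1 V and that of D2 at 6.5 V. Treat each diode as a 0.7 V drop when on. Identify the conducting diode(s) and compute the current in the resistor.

Assume both conduct. Then node N would need to be at both 5.1−0.7 = 4.4 V and 6.5−0.7 = 5.8 V, which is impossible.
Assume only D2 conducts: V_N = 6.5 − 0.7 = 5.8 V, so I_R = 5.8/1.8 = 3.22 mA.
Check D1: its anode-to-cathode voltage is 5.1 − 5.8 = -0.7 V < 0.7 V, so it is off. The assumption is consistent.

Only D2 conducts; I_R ≈ 3.2 mA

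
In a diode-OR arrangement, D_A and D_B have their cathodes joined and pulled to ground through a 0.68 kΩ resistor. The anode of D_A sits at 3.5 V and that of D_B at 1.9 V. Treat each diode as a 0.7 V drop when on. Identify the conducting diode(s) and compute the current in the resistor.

Only D_A conducts; I_R ≈ 4.1 mA

Assume both conduct. Then node N would need to be at both 3.5−0.7 = 2.8 V and 1.9−0.7 = 1.2 V, which is impossible.
Assume only D_A conducts: V_N = 3.5 − 0.7 = 2.8 V, so I_R = 2.8/0.68 = 4.12 mA.
Check D_B: its anode-to-cathode voltage is 1.9 − 2.8 = -0.9 V < 0.7 V, so it is off. The assumption is consistent.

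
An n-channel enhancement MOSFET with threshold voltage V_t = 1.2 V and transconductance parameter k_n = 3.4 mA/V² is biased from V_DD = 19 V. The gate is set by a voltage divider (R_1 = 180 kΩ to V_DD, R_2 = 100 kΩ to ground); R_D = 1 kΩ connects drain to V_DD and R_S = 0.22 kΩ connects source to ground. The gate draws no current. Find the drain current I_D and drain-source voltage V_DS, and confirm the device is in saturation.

I_D ≈ 13 mA, V_DS ≈ 3.3 V

V_G = V_DD·R_2/(R_1+R_2) = 19×100/280 = 6.79 V.
Assume saturation: I_D = (k_n/2)(V_GS − V_t)² with V_GS = V_G − I_D·R_S = 6.79 − 0.22·I_D.
Substituting gives 0.0823·I_D² − 5.18·I_D + 53 = 0, with roots I_D = 12.9 or 50.1 mA.
The root I_D = 50.1 mA gives V_GS = -4.23 V ≤ V_t, so take I_D = 12.9 mA.
Then V_GS = 3.95 V and V_DS = V_DD − I_D(R_D+R_S) = 19 − 12.9×1.22 = 3.29 V.
Saturation requires V_DS ≥ V_GS − V_t = 2.75 V; 3.29 ≥ 2.75 ✓.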